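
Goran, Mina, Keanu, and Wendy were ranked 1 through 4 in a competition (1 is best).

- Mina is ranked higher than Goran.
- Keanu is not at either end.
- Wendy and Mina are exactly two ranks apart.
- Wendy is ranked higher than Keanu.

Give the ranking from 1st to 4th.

From clue 1: Goran is in {2,3,4}.
From clues 1–2: Keanu is in {2,3}.
From clues 1–3: Keanu → rank 2, Goran → rank 4.
From clues 1–4: Wendy → rank 1, Mina → rank 3.

Wendy, Keanu, Mina, Goran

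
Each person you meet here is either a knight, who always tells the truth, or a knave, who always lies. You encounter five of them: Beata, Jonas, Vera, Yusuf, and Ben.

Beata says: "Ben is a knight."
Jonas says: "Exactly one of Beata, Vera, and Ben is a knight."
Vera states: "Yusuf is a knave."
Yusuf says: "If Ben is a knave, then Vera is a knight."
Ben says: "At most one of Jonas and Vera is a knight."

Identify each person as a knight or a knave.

Beata: knight, Jonas: knave, Vera: knave, Yusuf: knight, Ben: knight

Consider Beata. Suppose Beata is a knave.
Then no assignment of the remaining roles makes every statement match its speaker's type — contradiction.
So Beata is a knight.
Consider Jonas. Suppose Jonas is a knight.
Then no assignment of the remaining roles makes every statement match its speaker's type — contradiction.
So Jonas is a knave.
With that fixed, Ben's statement is true, so Ben is a knight.
With that fixed, Yusuf's statement is true, so Yusuf is a knight.
With that fixed, Vera's statement is false, so Vera is a knave.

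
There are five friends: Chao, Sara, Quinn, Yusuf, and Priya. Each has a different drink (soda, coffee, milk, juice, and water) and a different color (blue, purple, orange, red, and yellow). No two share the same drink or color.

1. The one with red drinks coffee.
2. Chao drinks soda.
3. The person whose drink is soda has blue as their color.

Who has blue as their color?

With clues 1–3, Priya, Quinn, Sara, and Yusuf are impossible for the one with color blue.
That leaves Chao.

Chao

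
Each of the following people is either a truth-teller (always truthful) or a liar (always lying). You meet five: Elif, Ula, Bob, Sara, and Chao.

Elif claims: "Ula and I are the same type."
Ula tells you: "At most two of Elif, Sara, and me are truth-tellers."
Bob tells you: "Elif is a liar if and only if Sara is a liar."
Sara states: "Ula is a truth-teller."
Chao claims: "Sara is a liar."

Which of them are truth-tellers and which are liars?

Elif: liar, Ula: truth-teller, Bob: liar, Sara: truth-teller, Chao: liar

Consider Elif. Suppose Elif is a truth-teller.
Then no assignment of the remaining roles makes every statement match its speaker's type — contradiction.
So Elif is a liar.
With that fixed, Ula's statement is true, so Ula is a truth-teller.
With that fixed, Sara's statement is true, so Sara is a truth-teller.
With that fixed, Chao's statement is false, so Chao is a liar.
With that fixed, Bob's statement is false, so Bob is a liar.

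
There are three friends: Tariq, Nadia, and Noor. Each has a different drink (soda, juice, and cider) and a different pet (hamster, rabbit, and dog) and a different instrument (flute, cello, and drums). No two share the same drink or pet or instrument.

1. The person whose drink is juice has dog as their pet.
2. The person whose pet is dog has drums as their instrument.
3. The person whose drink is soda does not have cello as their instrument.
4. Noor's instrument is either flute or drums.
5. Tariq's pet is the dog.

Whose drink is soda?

With clues 1–5, Nadia and Tariq are impossible for the one with drink soda.
That leaves Noor.

Noor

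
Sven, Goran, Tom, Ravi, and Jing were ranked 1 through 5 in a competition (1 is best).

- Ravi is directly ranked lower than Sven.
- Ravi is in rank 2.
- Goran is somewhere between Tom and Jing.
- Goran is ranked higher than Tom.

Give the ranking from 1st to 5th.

Sven, Ravi, Jing, Goran, Tom

From clue 1: Sven is in {1,2,3,4}.
From clues 1–2: Sven → rank 1, Ravi → rank 2.
From clues 1–3: Goran → rank 4.
From clues 1–4: Jing → rank 3, Tom → rank 5.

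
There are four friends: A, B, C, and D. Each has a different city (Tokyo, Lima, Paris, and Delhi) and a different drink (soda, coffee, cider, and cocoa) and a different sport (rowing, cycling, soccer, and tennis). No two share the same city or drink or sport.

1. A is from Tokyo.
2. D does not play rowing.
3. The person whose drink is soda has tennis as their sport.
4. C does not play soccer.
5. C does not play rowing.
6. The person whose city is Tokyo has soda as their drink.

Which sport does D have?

soccer

With clues 1–2, rowing is impossible for D's sport.
With clues 1–6, cycling and tennis are impossible for D's sport.
That leaves soccer.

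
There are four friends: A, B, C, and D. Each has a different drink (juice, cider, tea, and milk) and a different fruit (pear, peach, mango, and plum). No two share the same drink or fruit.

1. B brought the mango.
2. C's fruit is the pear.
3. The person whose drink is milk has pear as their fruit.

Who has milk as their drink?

With clues 1–3, A, B, and D are impossible for the one with drink milk.
That leaves C.

C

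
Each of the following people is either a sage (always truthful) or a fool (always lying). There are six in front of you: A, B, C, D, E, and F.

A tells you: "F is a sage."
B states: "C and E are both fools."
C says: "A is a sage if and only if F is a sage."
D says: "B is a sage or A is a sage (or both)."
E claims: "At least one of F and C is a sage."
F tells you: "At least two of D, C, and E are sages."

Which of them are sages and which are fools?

Consider A. Suppose A is a fool.
Then no assignment of the remaining roles makes every statement match its speaker's type — contradiction.
So A is a sage.
With that fixed, D's statement is true, so D is a sage.
Consider B. Suppose B is a sage.
Then no assignment of the remaining roles makes every statement match its speaker's type — contradiction.
So B is a fool.
Consider C. Suppose C is a fool.
Then no assignment of the remaining roles makes every statement match its speaker's type — contradiction.
So C is a sage.
With that fixed, E's statement is true, so E is a sage.
With that fixed, F's statement is true, so F is a sage.

A: sage, B: fool, C: sage, D: sage, E: sage, F: sage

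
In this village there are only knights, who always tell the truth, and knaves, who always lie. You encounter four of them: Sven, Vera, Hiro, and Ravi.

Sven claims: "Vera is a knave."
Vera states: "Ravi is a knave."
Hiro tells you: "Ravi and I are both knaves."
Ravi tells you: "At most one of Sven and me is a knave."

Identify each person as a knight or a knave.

Sven: knight, Vera: knave, Hiro: knave, Ravi: knight

Consider Sven. Suppose Sven is a knave.
Then no assignment of the remaining roles makes every statement match its speaker's type — contradiction.
So Sven is a knight.
With that fixed, Ravi's statement is true, so Ravi is a knight.
With that fixed, Vera's statement is false, so Vera is a knave.
With that fixed, Hiro's statement is false, so Hiro is a knave.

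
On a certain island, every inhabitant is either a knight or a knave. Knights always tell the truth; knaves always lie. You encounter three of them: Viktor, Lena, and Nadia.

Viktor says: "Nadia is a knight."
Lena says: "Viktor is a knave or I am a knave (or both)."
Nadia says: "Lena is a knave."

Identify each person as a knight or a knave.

Viktor: knave, Lena: knight, Nadia: knave

Consider Viktor. Suppose Viktor is a knight.
Then whichever role Lena has, Lena's statement has the wrong truth value — contradiction.
So Viktor is a knave.
With that fixed, Lena's statement is true, so Lena is a knight.
With that fixed, Nadia's statement is false, so Nadia is a knave.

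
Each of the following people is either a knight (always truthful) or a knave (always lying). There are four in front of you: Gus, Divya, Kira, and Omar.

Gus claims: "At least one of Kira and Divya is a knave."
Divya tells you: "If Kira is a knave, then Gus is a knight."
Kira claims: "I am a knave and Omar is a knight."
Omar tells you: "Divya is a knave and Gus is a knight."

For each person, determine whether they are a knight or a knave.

Gus: knight, Divya: knight, Kira: knave, Omar: knave

Consider Gus. Suppose Gus is a knave.
Then no assignment of the remaining roles makes every statement match its speaker's type — contradiction.
So Gus is a knight.
With that fixed, Divya's statement is true, so Divya is a knight.
With that fixed, Omar's statement is false, so Omar is a knave.
With that fixed, Kira's statement is false, so Kira is a knave.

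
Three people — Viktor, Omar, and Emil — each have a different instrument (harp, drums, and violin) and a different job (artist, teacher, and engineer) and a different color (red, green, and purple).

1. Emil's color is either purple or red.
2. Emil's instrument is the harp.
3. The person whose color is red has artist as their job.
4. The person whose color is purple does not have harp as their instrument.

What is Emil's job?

artist

With clues 1–4, engineer and teacher are impossible for Emil's job.
That leaves artist.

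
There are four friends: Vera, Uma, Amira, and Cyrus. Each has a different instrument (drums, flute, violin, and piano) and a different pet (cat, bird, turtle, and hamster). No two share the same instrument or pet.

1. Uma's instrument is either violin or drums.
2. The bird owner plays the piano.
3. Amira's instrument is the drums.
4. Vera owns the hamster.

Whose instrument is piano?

Cyrus

Clue 1 rules out Uma for the one with instrument piano.
With clues 1–3, Amira is impossible for the one with instrument piano.
With clues 1–4, Vera is impossible for the one with instrument piano.
That leaves Cyrus.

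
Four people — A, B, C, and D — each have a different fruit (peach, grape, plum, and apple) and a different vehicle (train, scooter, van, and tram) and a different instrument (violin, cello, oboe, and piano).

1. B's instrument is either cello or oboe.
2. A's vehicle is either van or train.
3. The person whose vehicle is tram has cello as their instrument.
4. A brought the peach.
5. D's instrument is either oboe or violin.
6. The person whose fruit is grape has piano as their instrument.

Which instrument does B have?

cello

Clue 1 rules out piano and violin for B's instrument.
With clues 1–6, oboe is impossible for B's instrument.
That leaves cello.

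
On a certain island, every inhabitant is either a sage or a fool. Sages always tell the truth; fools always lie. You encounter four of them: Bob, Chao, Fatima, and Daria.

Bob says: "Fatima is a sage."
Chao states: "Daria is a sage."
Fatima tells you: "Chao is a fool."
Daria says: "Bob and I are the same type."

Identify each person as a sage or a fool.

Consider Bob. Suppose Bob is a fool.
Then whichever role Daria has, Daria's statement has the wrong truth value — contradiction.
So Bob is a sage.
Consider Chao. Suppose Chao is a sage.
Then no assignment of the remaining roles makes every statement match its speaker's type — contradiction.
So Chao is a fool.
With that fixed, Fatima's statement is true, so Fatima is a sage.
Consider Daria. Suppose Daria is a sage.
Then Chao's statement comes out true, contradicting Chao being a fool.
So Daria is a fool.

Bob: sage, Chao: fool, Fatima: sage, Daria: fool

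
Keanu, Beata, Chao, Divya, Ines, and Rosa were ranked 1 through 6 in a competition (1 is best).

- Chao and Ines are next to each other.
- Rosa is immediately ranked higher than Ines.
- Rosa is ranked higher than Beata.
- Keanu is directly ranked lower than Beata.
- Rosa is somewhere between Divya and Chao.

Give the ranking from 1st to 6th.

Divya, Rosa, Ines, Chao, Beata, Keanu

From clues 1–2: Chao is in {3,4,5,6}.
From clues 1–3: Beata is in {4,5,6}.
From clues 1–4: Keanu is in {5,6}.
From clues 1–5: Divya → rank 1, Rosa → rank 2, Ines → rank 3, Chao → rank 4, Beata → rank 5, Keanu → rank 6.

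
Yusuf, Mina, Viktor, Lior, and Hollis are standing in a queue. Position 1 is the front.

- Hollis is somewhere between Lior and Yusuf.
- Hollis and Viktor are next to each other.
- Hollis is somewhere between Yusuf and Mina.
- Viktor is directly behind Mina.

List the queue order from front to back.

From clue 1: Hollis is in {2,3,4}.
From clues 1–2: Viktor is in {2,3,4}.
From clues 1–3: Yusuf is in {1,5}.
From clues 1–4: Lior → position 1, Mina → position 2, Viktor → position 3, Hollis → position 4, Yusuf → position 5.

Lior, Mina, Viktor, Hollis, Yusuf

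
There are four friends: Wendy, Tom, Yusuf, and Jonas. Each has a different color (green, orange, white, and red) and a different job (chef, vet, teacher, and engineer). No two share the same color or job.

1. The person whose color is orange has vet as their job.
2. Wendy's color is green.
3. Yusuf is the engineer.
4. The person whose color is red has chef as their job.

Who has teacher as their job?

Wendy

With clues 1–3, Yusuf is impossible for the one with job teacher.
With clues 1–4, Jonas and Tom are impossible for the one with job teacher.
That leaves Wendy.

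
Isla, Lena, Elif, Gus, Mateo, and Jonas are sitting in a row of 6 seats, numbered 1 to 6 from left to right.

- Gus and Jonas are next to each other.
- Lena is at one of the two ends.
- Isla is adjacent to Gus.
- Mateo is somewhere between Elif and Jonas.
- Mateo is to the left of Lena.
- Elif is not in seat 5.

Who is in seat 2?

With clues 1–2, Lena is ruled out for seat 2.
With clues 1–5, Elif, Isla, and Jonas are ruled out for seat 2.
With clues 1–6, Gus is ruled out for seat 2.
So seat 2 is Mateo.

Mateo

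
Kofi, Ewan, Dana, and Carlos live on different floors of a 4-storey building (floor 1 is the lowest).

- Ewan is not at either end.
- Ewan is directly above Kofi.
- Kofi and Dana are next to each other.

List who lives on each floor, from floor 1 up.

From clue 1: Ewan is in {2,3}.
From clues 1–2: Kofi is in {1,2}.
From clues 1–3: Dana → floor 1, Kofi → floor 2, Ewan → floor 3, Carlos → floor 4.

Dana, Kofi, Ewan, Carlos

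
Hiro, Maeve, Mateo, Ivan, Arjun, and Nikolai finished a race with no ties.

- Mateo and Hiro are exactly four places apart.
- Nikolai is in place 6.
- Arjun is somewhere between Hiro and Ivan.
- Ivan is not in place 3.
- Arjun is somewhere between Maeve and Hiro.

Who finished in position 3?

With clue 1, Hiro and Mateo are ruled out for place 3.
With clues 1–2, Nikolai is ruled out for place 3.
With clues 1–4, Ivan is ruled out for place 3.
With clues 1–5, Arjun is ruled out for place 3.
So place 3 is Maeve.

Maeve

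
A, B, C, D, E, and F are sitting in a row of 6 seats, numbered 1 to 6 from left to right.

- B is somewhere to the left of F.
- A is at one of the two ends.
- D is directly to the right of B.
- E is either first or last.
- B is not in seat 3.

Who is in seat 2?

With clues 1–2, A is ruled out for seat 2.
With clues 1–3, F is ruled out for seat 2.
With clues 1–4, D and E are ruled out for seat 2.
With clues 1–5, C is ruled out for seat 2.
So seat 2 is B.

B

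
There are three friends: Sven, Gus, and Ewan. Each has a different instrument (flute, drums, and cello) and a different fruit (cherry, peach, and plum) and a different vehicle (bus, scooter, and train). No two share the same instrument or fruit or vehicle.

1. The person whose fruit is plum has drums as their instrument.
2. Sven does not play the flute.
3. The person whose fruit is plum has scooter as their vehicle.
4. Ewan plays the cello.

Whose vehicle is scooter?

Sven

With clues 1–4, Ewan and Gus are impossible for the one with vehicle scooter.
That leaves Sven.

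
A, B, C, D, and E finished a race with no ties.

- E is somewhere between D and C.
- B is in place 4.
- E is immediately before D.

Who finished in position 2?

With clues 1–2, B is ruled out for place 2.
With clues 1–3, A, C, and D are ruled out for place 2.
So place 2 is E.

E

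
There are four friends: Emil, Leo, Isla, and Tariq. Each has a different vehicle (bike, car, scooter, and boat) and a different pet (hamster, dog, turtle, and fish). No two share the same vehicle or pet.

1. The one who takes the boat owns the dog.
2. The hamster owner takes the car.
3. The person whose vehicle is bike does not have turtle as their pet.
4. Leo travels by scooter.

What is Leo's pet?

With clues 1–4, dog, fish, and hamster are impossible for Leo's pet.
That leaves turtle.

turtle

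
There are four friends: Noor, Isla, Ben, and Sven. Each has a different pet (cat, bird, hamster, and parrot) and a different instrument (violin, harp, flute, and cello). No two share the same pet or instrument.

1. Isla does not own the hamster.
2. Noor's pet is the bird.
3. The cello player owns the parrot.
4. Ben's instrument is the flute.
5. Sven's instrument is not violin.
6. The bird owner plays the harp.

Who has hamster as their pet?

Clue 1 rules out Isla for the one with pet hamster.
With clues 1–2, Noor is impossible for the one with pet hamster.
With clues 1–6, Sven is impossible for the one with pet hamster.
That leaves Ben.

Ben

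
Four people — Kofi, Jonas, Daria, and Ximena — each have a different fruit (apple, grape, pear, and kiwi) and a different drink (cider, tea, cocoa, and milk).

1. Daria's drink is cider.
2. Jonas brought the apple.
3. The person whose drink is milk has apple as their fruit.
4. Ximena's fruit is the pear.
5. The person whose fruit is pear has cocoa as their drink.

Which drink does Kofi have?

Clue 1 rules out cider for Kofi's drink.
With clues 1–3, milk is impossible for Kofi's drink.
With clues 1–5, cocoa is impossible for Kofi's drink.
That leaves tea.

tea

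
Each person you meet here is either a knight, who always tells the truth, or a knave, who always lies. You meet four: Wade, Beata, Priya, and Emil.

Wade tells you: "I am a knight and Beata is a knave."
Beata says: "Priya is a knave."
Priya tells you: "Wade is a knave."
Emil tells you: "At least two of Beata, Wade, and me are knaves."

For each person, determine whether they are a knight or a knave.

Consider Wade. Suppose Wade is a knight.
Then no assignment of the remaining roles makes every statement match its speaker's type — contradiction.
So Wade is a knave.
With that fixed, Priya's statement is true, so Priya is a knight.
With that fixed, Beata's statement is false, so Beata is a knave.
With that fixed, Emil's statement is true, so Emil is a knight.

Wade: knave, Beata: knave, Priya: knight, Emil: knight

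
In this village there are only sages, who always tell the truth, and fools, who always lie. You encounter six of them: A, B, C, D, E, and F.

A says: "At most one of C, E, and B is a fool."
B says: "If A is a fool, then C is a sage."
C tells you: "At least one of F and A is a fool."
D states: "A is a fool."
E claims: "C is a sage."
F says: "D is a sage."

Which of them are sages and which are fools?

Consider A. Suppose A is a fool.
Then no assignment of the remaining roles makes every statement match its speaker's type — contradiction.
So A is a sage.
With that fixed, B's statement is true, so B is a sage.
With that fixed, D's statement is false, so D is a fool.
With that fixed, F's statement is false, so F is a fool.
With that fixed, C's statement is true, so C is a sage.
With that fixed, E's statement is true, so E is a sage.

A: sage, B: sage, C: sage, D: fool, E: sage, F: fool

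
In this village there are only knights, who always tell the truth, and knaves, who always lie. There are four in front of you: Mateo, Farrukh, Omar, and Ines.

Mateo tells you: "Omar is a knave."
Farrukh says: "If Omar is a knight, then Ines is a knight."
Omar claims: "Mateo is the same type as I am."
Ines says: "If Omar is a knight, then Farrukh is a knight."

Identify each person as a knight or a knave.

Mateo: knight, Farrukh: knight, Omar: knave, Ines: knight

Consider Mateo. Suppose Mateo is a knave.
Then whichever role Omar has, Omar's statement has the wrong truth value — contradiction.
So Mateo is a knight.
Consider Farrukh. Suppose Farrukh is a knave.
Then no assignment of the remaining roles makes every statement match its speaker's type — contradiction.
So Farrukh is a knight.
With that fixed, Ines's statement is true, so Ines is a knight.
Consider Omar. Suppose Omar is a knight.
Then Mateo's statement comes out false, contradicting Mateo being a knight.
So Omar is a knave.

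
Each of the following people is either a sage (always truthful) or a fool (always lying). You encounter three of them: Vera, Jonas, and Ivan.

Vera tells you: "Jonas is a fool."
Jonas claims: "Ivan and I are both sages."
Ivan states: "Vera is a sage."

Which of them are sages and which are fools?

Consider Vera. Suppose Vera is a fool.
Then no assignment of the remaining roles makes every statement match its speaker's type — contradiction.
So Vera is a sage.
With that fixed, Ivan's statement is true, so Ivan is a sage.
Consider Jonas. Suppose Jonas is a sage.
Then Vera's statement comes out false, contradicting Vera being a sage.
So Jonas is a fool.

Vera: sage, Jonas: fool, Ivan: sage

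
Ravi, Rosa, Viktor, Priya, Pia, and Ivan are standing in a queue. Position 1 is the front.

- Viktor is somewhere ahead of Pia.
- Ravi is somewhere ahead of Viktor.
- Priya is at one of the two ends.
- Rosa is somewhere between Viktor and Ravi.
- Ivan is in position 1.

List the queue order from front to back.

Ivan, Ravi, Rosa, Viktor, Pia, Priya

From clue 1: Viktor is in {1,2,3,4,5}.
From clues 1–2: Ravi is in {1,2,3,4}.
From clues 1–3: Priya is in {1,6}.
From clues 1–5: Ivan → position 1, Ravi → position 2, Rosa → position 3, Viktor → position 4, Pia → position 5, Priya → position 6.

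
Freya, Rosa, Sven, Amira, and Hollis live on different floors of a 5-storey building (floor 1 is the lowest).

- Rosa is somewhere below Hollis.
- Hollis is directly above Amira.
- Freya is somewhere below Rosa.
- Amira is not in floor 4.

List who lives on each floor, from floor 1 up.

From clue 1: Rosa is in {1,2,3,4}.
From clues 1–2: Rosa is in {1,2,3}.
From clues 1–3: Freya is in {1,2}.
From clues 1–4: Freya → floor 1, Rosa → floor 2, Amira → floor 3, Hollis → floor 4, Sven → floor 5.

Freya, Rosa, Amira, Hollis, Sven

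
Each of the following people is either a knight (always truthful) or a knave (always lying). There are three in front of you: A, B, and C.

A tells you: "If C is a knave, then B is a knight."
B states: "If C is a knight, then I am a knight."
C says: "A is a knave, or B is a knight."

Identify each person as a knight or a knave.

A: knight, B: knight, C: knight

Consider A. Suppose A is a knave.
Then no assignment of the remaining roles makes every statement match its speaker's type — contradiction.
So A is a knight.
Consider B. Suppose B is a knave.
Then no assignment of the remaining roles makes every statement match its speaker's type — contradiction.
So B is a knight.
With that fixed, C's statement is true, so C is a knight.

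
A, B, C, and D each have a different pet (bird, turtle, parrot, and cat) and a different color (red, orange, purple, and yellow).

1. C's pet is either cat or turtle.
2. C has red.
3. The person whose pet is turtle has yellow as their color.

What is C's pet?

Clue 1 rules out bird and parrot for C's pet.
With clues 1–3, turtle is impossible for C's pet.
That leaves cat.

cat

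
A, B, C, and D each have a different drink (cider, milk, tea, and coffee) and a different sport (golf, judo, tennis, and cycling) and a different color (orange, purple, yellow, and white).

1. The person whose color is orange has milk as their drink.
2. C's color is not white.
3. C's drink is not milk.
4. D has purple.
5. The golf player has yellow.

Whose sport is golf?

With clues 1–5, A, B, and D are impossible for the one with sport golf.
That leaves C.

C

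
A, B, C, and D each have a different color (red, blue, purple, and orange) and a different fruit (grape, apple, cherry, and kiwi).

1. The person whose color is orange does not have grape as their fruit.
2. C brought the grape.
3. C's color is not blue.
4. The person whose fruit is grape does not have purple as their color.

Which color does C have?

With clues 1–2, orange is impossible for C's color.
With clues 1–3, blue is impossible for C's color.
With clues 1–4, purple is impossible for C's color.
That leaves red.

red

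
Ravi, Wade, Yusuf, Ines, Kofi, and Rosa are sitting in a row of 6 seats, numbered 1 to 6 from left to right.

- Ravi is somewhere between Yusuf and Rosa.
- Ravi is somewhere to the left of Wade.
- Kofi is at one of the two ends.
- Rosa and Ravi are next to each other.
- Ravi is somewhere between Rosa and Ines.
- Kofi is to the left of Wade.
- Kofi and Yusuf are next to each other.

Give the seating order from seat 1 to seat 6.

From clue 1: Ravi is in {2,3,4,5}.
From clues 1–2: Ravi is in {2,3,4}.
From clues 1–3: Kofi is in {1,6}.
From clues 1–6: Kofi → seat 1.
From clues 1–7: Yusuf → seat 2, Ines → seat 3, Ravi → seat 4, Rosa → seat 5, Wade → seat 6.

Kofi, Yusuf, Ines, Ravi, Rosa, Wade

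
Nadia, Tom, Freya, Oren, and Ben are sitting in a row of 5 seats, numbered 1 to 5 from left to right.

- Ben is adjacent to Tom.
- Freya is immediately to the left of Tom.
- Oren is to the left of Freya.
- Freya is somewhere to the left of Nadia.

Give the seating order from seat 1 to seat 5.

Oren, Freya, Tom, Ben, Nadia

From clues 1–2: Tom is in {2,3,4}.
From clues 1–3: Tom is in {3,4}.
From clues 1–4: Oren → seat 1, Freya → seat 2, Tom → seat 3, Ben → seat 4, Nadia → seat 5.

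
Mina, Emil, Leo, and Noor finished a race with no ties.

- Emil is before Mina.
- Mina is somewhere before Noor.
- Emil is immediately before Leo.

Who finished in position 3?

Mina

With clues 1–2, Emil is ruled out for place 3.
With clues 1–3, Leo and Noor are ruled out for place 3.
So place 3 is Mina.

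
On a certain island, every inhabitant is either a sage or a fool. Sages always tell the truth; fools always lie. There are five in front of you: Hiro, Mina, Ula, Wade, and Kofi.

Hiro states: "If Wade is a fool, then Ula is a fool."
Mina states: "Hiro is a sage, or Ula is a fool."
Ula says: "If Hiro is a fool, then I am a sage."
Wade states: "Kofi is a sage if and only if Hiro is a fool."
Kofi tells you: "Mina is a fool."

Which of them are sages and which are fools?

Hiro: sage, Mina: sage, Ula: sage, Wade: sage, Kofi: fool

Consider Hiro. Suppose Hiro is a fool.
Then no assignment of the remaining roles makes every statement match its speaker's type — contradiction.
So Hiro is a sage.
With that fixed, Mina's statement is true, so Mina is a sage.
With that fixed, Ula's statement is true, so Ula is a sage.
With that fixed, Kofi's statement is false, so Kofi is a fool.
With that fixed, Wade's statement is true, so Wade is a sage.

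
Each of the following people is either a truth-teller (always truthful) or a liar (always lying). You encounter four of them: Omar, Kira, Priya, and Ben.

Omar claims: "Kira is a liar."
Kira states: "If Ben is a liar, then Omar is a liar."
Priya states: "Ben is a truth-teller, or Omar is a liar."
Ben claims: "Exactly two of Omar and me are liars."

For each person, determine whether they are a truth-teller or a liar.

Omar: truth-teller, Kira: liar, Priya: liar, Ben: liar

Consider Omar. Suppose Omar is a liar.
Then whichever role Ben has, Ben's statement has the wrong truth value — contradiction.
So Omar is a truth-teller.
With that fixed, Ben's statement is false, so Ben is a liar.
With that fixed, Kira's statement is false, so Kira is a liar.
With that fixed, Priya's statement is false, so Priya is a liar.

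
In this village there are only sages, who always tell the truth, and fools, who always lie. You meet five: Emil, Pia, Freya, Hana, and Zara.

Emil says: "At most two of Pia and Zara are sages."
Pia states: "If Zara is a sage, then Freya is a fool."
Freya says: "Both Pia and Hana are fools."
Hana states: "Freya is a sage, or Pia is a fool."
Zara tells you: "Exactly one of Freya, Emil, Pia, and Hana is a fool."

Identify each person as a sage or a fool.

Regardless of anyone's role, Emil's statement is true, so Emil is a sage.
Consider Pia. Suppose Pia is a fool.
Then no assignment of the remaining roles makes every statement match its speaker's type — contradiction.
So Pia is a sage.
With that fixed, Freya's statement is false, so Freya is a fool.
With that fixed, Hana's statement is false, so Hana is a fool.
With that fixed, Zara's statement is false, so Zara is a fool.

Emil: sage, Pia: sage, Freya: fool, Hana: fool, Zara: fool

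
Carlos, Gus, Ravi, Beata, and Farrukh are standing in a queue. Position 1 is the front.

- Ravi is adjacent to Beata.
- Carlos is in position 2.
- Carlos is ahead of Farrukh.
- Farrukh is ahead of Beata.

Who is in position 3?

With clues 1–2, Carlos is ruled out for position 3.
With clues 1–3, Gus is ruled out for position 3.
With clues 1–4, Beata and Ravi are ruled out for position 3.
So position 3 is Farrukh.

Farrukh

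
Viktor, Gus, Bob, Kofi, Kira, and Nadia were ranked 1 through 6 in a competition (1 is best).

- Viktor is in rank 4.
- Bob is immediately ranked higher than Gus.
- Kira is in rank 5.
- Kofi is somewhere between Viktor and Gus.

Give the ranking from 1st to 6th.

From clue 1: Viktor → rank 4.
From clues 1–2: Gus is in {2,3,6}.
From clues 1–3: Kira → rank 5.
From clues 1–4: Bob → rank 1, Gus → rank 2, Kofi → rank 3, Nadia → rank 6.

Bob, Gus, Kofi, Viktor, Kira, Nadia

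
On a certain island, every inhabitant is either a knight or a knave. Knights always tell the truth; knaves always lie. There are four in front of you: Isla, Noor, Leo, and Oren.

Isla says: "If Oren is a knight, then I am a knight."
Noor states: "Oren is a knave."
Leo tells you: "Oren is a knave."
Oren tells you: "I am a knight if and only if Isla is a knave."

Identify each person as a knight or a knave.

Isla: knave, Noor: knave, Leo: knave, Oren: knight

Consider Isla. Suppose Isla is a knight.
Then whichever role Oren has, Oren's statement has the wrong truth value — contradiction.
So Isla is a knave.
Consider Noor. Suppose Noor is a knight.
Then no assignment of the remaining roles makes every statement match its speaker's type — contradiction.
So Noor is a knave.
Consider Leo. Suppose Leo is a knight.
Then no assignment of the remaining roles makes every statement match its speaker's type — contradiction.
So Leo is a knave.
Consider Oren. Suppose Oren is a knave.
Then Isla's statement comes out true, contradicting Isla being a knave.
So Oren is a knight.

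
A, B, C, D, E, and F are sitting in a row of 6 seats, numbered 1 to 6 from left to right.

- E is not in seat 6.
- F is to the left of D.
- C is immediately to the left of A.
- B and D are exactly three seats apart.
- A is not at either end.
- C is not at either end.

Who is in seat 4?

C

With clues 1–4, A and B are ruled out for seat 4.
With clues 1–5, D is ruled out for seat 4.
With clues 1–6, E and F are ruled out for seat 4.
So seat 4 is C.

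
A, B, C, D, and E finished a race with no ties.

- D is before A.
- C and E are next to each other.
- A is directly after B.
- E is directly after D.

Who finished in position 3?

With clues 1–3, B is ruled out for place 3.
With clues 1–4, A, D, and E are ruled out for place 3.
So place 3 is C.

C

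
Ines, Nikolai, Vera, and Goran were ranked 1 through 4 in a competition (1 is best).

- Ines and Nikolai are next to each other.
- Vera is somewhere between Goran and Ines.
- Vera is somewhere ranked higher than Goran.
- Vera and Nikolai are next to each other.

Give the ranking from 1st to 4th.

From clues 1–2: Vera is in {2,3}.
From clues 1–3: Vera → rank 3, Goran → rank 4.
From clues 1–4: Ines → rank 1, Nikolai → rank 2.

Ines, Nikolai, Vera, Goran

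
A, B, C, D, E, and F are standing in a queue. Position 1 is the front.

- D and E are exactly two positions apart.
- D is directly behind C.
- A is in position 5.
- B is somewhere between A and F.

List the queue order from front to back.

From clues 1–2: C is in {1,2,3,4,5}.
From clues 1–3: A → position 5.
From clues 1–4: F → position 1, B → position 2, C → position 3, D → position 4, E → position 6.

F, B, C, D, A, E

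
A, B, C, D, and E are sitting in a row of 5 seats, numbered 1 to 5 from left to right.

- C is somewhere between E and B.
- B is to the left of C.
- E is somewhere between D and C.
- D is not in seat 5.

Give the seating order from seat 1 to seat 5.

B, C, E, D, A

From clue 1: C is in {2,3,4}.
From clues 1–2: B is in {1,2,3}.
From clues 1–3: B is in {1,2}.
From clues 1–4: B → seat 1, C → seat 2, E → seat 3, D → seat 4, A → seat 5.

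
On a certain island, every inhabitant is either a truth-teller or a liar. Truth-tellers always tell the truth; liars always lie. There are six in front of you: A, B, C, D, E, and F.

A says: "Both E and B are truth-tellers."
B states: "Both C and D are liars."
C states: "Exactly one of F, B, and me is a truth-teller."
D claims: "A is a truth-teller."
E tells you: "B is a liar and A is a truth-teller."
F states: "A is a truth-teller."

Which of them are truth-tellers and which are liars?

Consider A. Suppose A is a truth-teller.
Then no assignment of the remaining roles makes every statement match its speaker's type — contradiction.
So A is a liar.
With that fixed, D's statement is false, so D is a liar.
With that fixed, E's statement is false, so E is a liar.
With that fixed, F's statement is false, so F is a liar.
Consider B. Suppose B is a truth-teller.
Then whichever role C has, C's statement has the wrong truth value — contradiction.
So B is a liar.
Consider C. Suppose C is a liar.
Then B's statement comes out true, contradicting B being a liar.
So C is a truth-teller.

A: liar, B: liar, C: truth-teller, D: liar, E: liar, F: liar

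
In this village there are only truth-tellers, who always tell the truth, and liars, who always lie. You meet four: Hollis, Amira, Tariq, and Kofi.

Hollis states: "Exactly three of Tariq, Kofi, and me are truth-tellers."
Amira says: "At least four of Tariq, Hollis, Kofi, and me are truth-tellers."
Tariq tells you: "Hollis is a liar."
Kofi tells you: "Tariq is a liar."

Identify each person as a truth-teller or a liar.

Consider Hollis. Suppose Hollis is a truth-teller.
Then no assignment of the remaining roles makes every statement match its speaker's type — contradiction.
So Hollis is a liar.
With that fixed, Amira's statement is false, so Amira is a liar.
With that fixed, Tariq's statement is true, so Tariq is a truth-teller.
With that fixed, Kofi's statement is false, so Kofi is a liar.

Hollis: liar, Amira: liar, Tariq: truth-teller, Kofi: liar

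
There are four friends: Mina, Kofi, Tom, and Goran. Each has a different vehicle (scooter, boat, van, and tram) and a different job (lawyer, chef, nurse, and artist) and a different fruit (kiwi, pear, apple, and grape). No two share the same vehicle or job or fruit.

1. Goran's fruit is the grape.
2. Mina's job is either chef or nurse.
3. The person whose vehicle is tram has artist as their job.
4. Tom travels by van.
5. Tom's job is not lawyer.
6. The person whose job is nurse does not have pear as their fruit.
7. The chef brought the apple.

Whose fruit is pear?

Kofi

Clue 1 rules out Goran for the one with fruit pear.
With clues 1–7, Mina and Tom are impossible for the one with fruit pear.
That leaves Kofi.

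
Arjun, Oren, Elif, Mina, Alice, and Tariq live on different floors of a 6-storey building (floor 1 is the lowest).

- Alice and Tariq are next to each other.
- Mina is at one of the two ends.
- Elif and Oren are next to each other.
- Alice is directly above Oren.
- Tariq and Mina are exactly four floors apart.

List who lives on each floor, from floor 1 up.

From clues 1–2: Mina is in {1,6}.
From clues 1–5: Mina → floor 1, Elif → floor 2, Oren → floor 3, Alice → floor 4, Tariq → floor 5, Arjun → floor 6.

Mina, Elif, Oren, Alice, Tariq, Arjun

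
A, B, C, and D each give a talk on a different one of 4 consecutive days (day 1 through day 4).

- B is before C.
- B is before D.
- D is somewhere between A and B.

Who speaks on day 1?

With clue 1, C is ruled out for day 1.
With clues 1–2, D is ruled out for day 1.
With clues 1–3, A is ruled out for day 1.
So day 1 is B.

B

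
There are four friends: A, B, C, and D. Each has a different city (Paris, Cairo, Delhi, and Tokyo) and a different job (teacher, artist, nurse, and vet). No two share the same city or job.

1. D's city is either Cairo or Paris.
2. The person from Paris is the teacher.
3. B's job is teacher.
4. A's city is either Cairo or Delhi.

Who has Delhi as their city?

Clue 1 rules out D for the one with city Delhi.
With clues 1–3, B is impossible for the one with city Delhi.
With clues 1–4, C is impossible for the one with city Delhi.
That leaves A.

A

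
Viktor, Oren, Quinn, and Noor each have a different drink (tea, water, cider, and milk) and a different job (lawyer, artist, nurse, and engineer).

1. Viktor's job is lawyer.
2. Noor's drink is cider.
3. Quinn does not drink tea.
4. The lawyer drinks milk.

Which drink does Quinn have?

water

With clues 1–2, cider is impossible for Quinn's drink.
With clues 1–3, tea is impossible for Quinn's drink.
With clues 1–4, milk is impossible for Quinn's drink.
That leaves water.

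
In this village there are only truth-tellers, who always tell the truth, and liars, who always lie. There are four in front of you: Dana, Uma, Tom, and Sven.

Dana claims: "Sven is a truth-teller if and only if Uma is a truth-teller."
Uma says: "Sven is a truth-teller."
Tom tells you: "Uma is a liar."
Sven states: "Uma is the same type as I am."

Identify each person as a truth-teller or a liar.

Consider Dana. Suppose Dana is a liar.
Then no assignment of the remaining roles makes every statement match its speaker's type — contradiction.
So Dana is a truth-teller.
Consider Uma. Suppose Uma is a liar.
Then whichever role Sven has, Sven's statement has the wrong truth value — contradiction.
So Uma is a truth-teller.
With that fixed, Tom's statement is false, so Tom is a liar.
Consider Sven. Suppose Sven is a liar.
Then Dana's statement comes out false, contradicting Dana being a truth-teller.
So Sven is a truth-teller.

Dana: truth-teller, Uma: truth-teller, Tom: liar, Sven: truth-teller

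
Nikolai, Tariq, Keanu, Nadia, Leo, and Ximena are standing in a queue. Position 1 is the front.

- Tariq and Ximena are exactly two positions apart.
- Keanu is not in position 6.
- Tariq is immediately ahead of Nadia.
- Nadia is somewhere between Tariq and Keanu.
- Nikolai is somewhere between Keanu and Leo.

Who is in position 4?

Keanu

With clues 1–4, Tariq is ruled out for position 4.
With clues 1–5, Leo, Nadia, Nikolai, and Ximena are ruled out for position 4.
So position 4 is Keanu.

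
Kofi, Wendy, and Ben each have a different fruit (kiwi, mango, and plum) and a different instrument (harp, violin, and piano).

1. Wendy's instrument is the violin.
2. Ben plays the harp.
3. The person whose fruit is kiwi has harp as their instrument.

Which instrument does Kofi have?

Clue 1 rules out violin for Kofi's instrument.
With clues 1–2, harp is impossible for Kofi's instrument.
That leaves piano.

piano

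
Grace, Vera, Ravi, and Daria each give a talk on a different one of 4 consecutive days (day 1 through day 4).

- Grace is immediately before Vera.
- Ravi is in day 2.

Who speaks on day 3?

With clues 1–2, Daria, Ravi, and Vera are ruled out for day 3.
So day 3 is Grace.

Grace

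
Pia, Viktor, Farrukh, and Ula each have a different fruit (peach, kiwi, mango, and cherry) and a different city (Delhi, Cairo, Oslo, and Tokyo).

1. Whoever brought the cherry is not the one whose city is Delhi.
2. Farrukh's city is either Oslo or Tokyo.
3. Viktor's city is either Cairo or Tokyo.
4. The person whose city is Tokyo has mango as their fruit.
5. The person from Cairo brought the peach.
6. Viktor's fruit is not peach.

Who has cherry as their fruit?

Farrukh

With clues 1–5, Viktor is impossible for the one with fruit cherry.
With clues 1–6, Pia and Ula are impossible for the one with fruit cherry.
That leaves Farrukh.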